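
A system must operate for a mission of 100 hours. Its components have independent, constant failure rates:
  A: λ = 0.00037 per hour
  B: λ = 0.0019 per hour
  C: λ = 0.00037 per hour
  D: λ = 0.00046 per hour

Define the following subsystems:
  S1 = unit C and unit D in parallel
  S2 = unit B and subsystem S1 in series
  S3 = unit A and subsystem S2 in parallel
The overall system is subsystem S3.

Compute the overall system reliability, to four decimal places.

R(A) = exp(−0.00037 × 100) = 0.963676
R(B) = exp(−0.0019 × 100) = 0.826959
R(C) = exp(−0.00037 × 100) = 0.963676
R(D) = exp(−0.00046 × 100) = 0.955042
Parallel (C and D): 1 − (1 − 0.963676)(1 − 0.955042) = 0.998367
Series (B and [0.998367]): 0.826959 × 0.998367 = 0.825609
Parallel (A and [0.825609]): 1 − (1 − 0.963676)(1 − 0.825609) = 0.9937

0.9937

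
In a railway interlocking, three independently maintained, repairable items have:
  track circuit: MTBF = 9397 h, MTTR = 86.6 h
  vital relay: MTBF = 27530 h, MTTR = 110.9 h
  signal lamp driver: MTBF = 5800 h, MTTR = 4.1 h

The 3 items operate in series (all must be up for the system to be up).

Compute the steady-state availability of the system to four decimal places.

A(track circuit) = MTBF/(MTBF+MTTR) = 9397/(9397+86.6) = 0.990868
A(vital relay) = MTBF/(MTBF+MTTR) = 27530/(27530+110.9) = 0.995988
A(signal lamp driver) = MTBF/(MTBF+MTTR) = 5800/(5800+4.1) = 0.999294
Series availability: 0.990868 × 0.995988 × 0.999294 = 0.9862

0.9862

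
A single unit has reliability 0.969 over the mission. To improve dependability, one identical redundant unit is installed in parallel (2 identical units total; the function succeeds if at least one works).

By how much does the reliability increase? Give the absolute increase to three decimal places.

0.030

R_before = 0.969
R_after = 1 − (1 − 0.969)^2 = 0.999
ΔR = 0.999 − 0.969 = 0.030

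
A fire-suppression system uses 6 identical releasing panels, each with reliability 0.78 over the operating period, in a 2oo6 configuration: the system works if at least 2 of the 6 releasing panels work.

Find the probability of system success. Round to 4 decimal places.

0.9975

R = Σ_{i=2}^{6} C(6,i) p^i (1−p)^{6−i} with p = 0.78
C(6,2)·0.78^2·0.22^4 = 0.021378
C(6,3)·0.78^3·0.22^3 = 0.101061
C(6,4)·0.78^4·0.22^2 = 0.268729
C(6,5)·0.78^5·0.22^1 = 0.381107
C(6,6)·0.78^6·0.22^0 = 0.225200
Sum = 0.9975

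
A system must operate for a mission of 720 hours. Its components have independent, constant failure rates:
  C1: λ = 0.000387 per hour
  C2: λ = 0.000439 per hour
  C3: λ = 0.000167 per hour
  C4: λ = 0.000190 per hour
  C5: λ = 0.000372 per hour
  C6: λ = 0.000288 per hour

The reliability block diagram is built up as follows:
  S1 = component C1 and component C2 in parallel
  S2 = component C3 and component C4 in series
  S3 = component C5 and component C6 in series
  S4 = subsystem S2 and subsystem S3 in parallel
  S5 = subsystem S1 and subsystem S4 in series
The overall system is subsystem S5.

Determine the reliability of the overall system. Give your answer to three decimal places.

0.854

R(C1) = exp(−0.000387 × 720) = 0.75681
R(C2) = exp(−0.000439 × 720) = 0.72900
R(C3) = exp(−0.000167 × 720) = 0.88671
R(C4) = exp(−0.000190 × 720) = 0.87214
R(C5) = exp(−0.000372 × 720) = 0.76503
R(C6) = exp(−0.000288 × 720) = 0.81273
Parallel (C1 and C2): 1 − (1 − 0.75681)(1 − 0.72900) = 0.93410
Series (C3 and C4): 0.88671 × 0.87214 = 0.77334
Series (C5 and C6): 0.76503 × 0.81273 = 0.62176
Parallel ([0.77334] and [0.62176]): 1 − (1 − 0.77334)(1 − 0.62176) = 0.91427
Series ([0.93410] and [0.91427]): 0.93410 × 0.91427 = 0.854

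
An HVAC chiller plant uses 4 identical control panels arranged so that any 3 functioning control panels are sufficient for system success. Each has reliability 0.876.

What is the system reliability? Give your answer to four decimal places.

0.9223

R = Σ_{i=3}^{4} C(4,i) p^i (1−p)^{4−i} with p = 0.876
C(4,3)·0.876^3·0.124^1 = 0.333422
C(4,4)·0.876^4·0.124^0 = 0.588866
Sum = 0.9223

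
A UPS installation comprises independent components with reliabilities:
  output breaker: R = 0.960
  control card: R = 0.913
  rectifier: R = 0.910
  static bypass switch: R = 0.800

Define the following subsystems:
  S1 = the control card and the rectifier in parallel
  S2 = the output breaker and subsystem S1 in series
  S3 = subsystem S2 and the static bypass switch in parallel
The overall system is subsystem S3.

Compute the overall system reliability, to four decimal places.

Parallel (control card and rectifier): 1 − (1 − 0.913000)(1 − 0.910000) = 0.992170
Series (output breaker and [0.992170]): 0.960000 × 0.992170 = 0.952483
Parallel ([0.952483] and static bypass switch): 1 − (1 − 0.952483)(1 − 0.800000) = 0.9905

0.9905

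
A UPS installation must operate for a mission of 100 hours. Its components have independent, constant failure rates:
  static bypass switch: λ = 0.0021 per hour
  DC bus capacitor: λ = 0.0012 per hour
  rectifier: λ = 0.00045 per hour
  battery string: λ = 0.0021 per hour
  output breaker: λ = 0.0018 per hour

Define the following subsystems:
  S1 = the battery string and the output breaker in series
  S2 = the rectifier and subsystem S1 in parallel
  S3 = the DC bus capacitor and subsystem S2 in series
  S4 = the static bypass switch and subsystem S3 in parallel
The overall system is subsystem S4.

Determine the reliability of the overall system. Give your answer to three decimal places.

0.976

R(static bypass switch) = exp(−0.0021 × 100) = 0.81058
R(DC bus capacitor) = exp(−0.0012 × 100) = 0.88692
R(rectifier) = exp(−0.00045 × 100) = 0.95600
R(battery string) = exp(−0.0021 × 100) = 0.81058
R(output breaker) = exp(−0.0018 × 100) = 0.83527
Series (battery string and output breaker): 0.81058 × 0.83527 = 0.67705
Parallel (rectifier and [0.67705]): 1 − (1 − 0.95600)(1 − 0.67705) = 0.98579
Series (DC bus capacitor and [0.98579]): 0.88692 × 0.98579 = 0.87432
Parallel (static bypass switch and [0.87432]): 1 − (1 − 0.81058)(1 − 0.87432) = 0.976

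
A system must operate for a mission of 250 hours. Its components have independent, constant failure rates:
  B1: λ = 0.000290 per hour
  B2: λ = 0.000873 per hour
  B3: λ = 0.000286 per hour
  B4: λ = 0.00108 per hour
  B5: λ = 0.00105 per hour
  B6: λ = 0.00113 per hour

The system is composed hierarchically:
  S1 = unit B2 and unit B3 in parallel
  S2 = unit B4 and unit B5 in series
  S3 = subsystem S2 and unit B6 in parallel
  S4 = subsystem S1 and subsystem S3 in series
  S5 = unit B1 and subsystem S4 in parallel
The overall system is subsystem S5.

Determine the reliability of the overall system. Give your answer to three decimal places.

R(B1) = exp(−0.000290 × 250) = 0.93007
R(B2) = exp(−0.000873 × 250) = 0.80392
R(B3) = exp(−0.000286 × 250) = 0.93100
R(B4) = exp(−0.00108 × 250) = 0.76338
R(B5) = exp(−0.00105 × 250) = 0.76913
R(B6) = exp(−0.00113 × 250) = 0.75390
Parallel (B2 and B3): 1 − (1 − 0.80392)(1 − 0.93100) = 0.98647
Series (B4 and B5): 0.76338 × 0.76913 = 0.58714
Parallel ([0.58714] and B6): 1 − (1 − 0.58714)(1 − 0.75390) = 0.89840
Series ([0.98647] and [0.89840]): 0.98647 × 0.89840 = 0.88624
Parallel (B1 and [0.88624]): 1 − (1 − 0.93007)(1 − 0.88624) = 0.992

0.992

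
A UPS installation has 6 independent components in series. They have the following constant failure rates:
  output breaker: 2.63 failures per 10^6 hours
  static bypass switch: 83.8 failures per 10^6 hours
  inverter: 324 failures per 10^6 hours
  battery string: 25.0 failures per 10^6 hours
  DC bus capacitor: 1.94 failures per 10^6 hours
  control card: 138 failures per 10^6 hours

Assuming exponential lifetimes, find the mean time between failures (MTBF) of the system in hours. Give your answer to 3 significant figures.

Series of exponential components: λ_sys = Σ λ_i
λ_sys = 0.00000263 + 0.0000838 + 0.000324 + 0.0000250 + 0.00000194 + 0.000138 = 5.7537e-04 /h
MTBF = 1 / λ_sys = 1740 h

1740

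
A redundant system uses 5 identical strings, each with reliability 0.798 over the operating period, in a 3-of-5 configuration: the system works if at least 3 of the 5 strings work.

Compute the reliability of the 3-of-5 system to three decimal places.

R = Σ_{i=3}^{5} C(5,i) p^i (1−p)^{5−i} with p = 0.798
C(5,3)·0.798^3·0.202^2 = 0.20735
C(5,4)·0.798^4·0.202^1 = 0.40957
C(5,5)·0.798^5·0.202^0 = 0.32360
Sum = 0.941

0.941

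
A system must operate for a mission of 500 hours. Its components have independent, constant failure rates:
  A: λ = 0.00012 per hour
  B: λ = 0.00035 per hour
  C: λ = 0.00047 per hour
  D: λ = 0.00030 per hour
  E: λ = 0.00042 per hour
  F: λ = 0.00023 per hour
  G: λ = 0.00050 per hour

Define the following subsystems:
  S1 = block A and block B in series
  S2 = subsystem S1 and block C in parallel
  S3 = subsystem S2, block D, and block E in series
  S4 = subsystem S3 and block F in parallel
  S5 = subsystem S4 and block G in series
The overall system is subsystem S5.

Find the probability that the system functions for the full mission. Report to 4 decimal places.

R(A) = exp(−0.00012 × 500) = 0.941765
R(B) = exp(−0.00035 × 500) = 0.839457
R(C) = exp(−0.00047 × 500) = 0.790571
R(D) = exp(−0.00030 × 500) = 0.860708
R(E) = exp(−0.00042 × 500) = 0.810584
R(F) = exp(−0.00023 × 500) = 0.891366
R(G) = exp(−0.00050 × 500) = 0.778801
Series (A and B): 0.941765 × 0.839457 = 0.790571
Parallel ([0.790571] and C): 1 − (1 − 0.790571)(1 − 0.790571) = 0.956139
Series ([0.956139], D, and E): 0.956139 × 0.860708 × 0.810584 = 0.667075
Parallel ([0.667075] and F): 1 − (1 − 0.667075)(1 − 0.891366) = 0.963833
Series ([0.963833] and G): 0.963833 × 0.778801 = 0.7506

0.7506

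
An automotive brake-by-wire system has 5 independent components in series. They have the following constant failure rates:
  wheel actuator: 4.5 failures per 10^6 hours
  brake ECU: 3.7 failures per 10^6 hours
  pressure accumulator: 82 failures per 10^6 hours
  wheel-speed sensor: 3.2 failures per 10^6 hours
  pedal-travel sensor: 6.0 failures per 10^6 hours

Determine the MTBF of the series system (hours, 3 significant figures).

Series of exponential components: λ_sys = Σ λ_i
λ_sys = 0.0000045 + 0.0000037 + 0.000082 + 0.0000032 + 0.0000060 = 9.9400e-05 /h
MTBF = 1 / λ_sys = 10100 h

10100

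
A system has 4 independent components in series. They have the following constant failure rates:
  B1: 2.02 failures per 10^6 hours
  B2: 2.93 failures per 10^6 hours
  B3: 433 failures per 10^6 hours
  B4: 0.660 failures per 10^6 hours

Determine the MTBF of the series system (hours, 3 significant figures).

2280

Series of exponential components: λ_sys = Σ λ_i
λ_sys = 0.00000202 + 0.00000293 + 0.000433 + 0.000000660 = 4.3861e-04 /h
MTBF = 1 / λ_sys = 2280 h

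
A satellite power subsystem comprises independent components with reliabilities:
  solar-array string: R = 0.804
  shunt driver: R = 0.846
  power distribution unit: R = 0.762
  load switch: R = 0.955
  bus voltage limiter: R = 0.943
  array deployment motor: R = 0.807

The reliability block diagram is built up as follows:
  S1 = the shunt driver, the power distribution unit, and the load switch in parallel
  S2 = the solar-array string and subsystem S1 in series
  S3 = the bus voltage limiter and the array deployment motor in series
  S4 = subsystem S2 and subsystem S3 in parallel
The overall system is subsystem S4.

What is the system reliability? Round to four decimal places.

Parallel (shunt driver, power distribution unit, and load switch): 1 − (1 − 0.846000)(1 − 0.762000)(1 − 0.955000) = 0.998351
Series (solar-array string and [0.998351]): 0.804000 × 0.998351 = 0.802674
Series (bus voltage limiter and array deployment motor): 0.943000 × 0.807000 = 0.761001
Parallel ([0.802674] and [0.761001]): 1 − (1 − 0.802674)(1 − 0.761001) = 0.9528

0.9528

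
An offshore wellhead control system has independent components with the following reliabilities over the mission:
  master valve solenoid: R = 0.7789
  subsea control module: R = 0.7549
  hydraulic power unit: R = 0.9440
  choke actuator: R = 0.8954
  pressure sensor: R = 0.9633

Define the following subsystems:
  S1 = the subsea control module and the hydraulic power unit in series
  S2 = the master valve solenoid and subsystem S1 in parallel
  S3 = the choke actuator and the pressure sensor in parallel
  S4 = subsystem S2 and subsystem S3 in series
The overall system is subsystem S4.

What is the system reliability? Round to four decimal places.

Series (subsea control module and hydraulic power unit): 0.754900 × 0.944000 = 0.712626
Parallel (master valve solenoid and [0.712626]): 1 − (1 − 0.778900)(1 − 0.712626) = 0.936462
Parallel (choke actuator and pressure sensor): 1 − (1 − 0.895400)(1 − 0.963300) = 0.996161
Series ([0.936462] and [0.996161]): 0.936462 × 0.996161 = 0.9329

0.9329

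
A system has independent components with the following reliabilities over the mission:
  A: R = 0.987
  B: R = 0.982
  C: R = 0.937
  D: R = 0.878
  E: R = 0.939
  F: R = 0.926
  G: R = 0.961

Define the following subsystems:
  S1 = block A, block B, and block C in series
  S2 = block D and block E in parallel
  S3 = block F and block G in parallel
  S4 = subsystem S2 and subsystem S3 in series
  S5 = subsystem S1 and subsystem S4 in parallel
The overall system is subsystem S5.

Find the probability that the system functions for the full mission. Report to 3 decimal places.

0.999

Series (A, B, and C): 0.98700 × 0.98200 × 0.93700 = 0.90817
Parallel (D and E): 1 − (1 − 0.87800)(1 − 0.93900) = 0.99256
Parallel (F and G): 1 − (1 − 0.92600)(1 − 0.96100) = 0.99711
Series ([0.99256] and [0.99711]): 0.99256 × 0.99711 = 0.98969
Parallel ([0.90817] and [0.98969]): 1 − (1 − 0.90817)(1 − 0.98969) = 0.999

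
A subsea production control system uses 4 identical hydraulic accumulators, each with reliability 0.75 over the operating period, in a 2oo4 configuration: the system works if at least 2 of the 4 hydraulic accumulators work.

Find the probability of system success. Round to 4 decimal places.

R = Σ_{i=2}^{4} C(4,i) p^i (1−p)^{4−i} with p = 0.75
C(4,2)·0.75^2·0.25^2 = 0.210938
C(4,3)·0.75^3·0.25^1 = 0.421875
C(4,4)·0.75^4·0.25^0 = 0.316406
Sum = 0.9492

0.9492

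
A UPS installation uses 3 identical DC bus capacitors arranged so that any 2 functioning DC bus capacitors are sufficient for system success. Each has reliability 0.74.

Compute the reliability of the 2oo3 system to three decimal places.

R = Σ_{i=2}^{3} C(3,i) p^i (1−p)^{3−i} with p = 0.74
C(3,2)·0.74^2·0.26^1 = 0.42713
C(3,3)·0.74^3·0.26^0 = 0.40522
Sum = 0.832

0.832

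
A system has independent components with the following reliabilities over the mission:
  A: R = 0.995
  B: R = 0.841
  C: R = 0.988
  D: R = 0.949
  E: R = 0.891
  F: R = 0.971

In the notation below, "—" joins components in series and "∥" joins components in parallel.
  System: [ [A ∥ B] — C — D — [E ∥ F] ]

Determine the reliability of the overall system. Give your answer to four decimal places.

0.9339

Parallel (A and B): 1 − (1 − 0.995000)(1 − 0.841000) = 0.999205
Parallel (E and F): 1 − (1 − 0.891000)(1 − 0.971000) = 0.996839
Series ([0.999205], C, D, and [0.996839]): 0.999205 × 0.988000 × 0.949000 × 0.996839 = 0.9339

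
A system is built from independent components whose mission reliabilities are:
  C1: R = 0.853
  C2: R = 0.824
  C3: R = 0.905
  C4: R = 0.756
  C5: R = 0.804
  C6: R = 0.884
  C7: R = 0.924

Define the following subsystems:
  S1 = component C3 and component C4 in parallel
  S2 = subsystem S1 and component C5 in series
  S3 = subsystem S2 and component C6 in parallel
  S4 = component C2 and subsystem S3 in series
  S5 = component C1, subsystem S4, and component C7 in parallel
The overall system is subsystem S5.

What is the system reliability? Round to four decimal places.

Parallel (C3 and C4): 1 − (1 − 0.905000)(1 − 0.756000) = 0.976820
Series ([0.976820] and C5): 0.976820 × 0.804000 = 0.785363
Parallel ([0.785363] and C6): 1 − (1 − 0.785363)(1 − 0.884000) = 0.975102
Series (C2 and [0.975102]): 0.824000 × 0.975102 = 0.803484
Parallel (C1, [0.803484], and C7): 1 − (1 − 0.853000)(1 − 0.803484)(1 − 0.924000) = 0.9978

0.9978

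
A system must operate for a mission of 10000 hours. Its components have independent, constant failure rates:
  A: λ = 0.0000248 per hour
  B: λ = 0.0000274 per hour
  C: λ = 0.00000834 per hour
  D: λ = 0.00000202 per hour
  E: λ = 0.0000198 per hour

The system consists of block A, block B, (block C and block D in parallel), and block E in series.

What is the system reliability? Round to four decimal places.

0.4860

R(A) = exp(−0.0000248 × 10000) = 0.780360
R(B) = exp(−0.0000274 × 10000) = 0.760332
R(C) = exp(−0.00000834 × 10000) = 0.919983
R(D) = exp(−0.00000202 × 10000) = 0.980003
R(E) = exp(−0.0000198 × 10000) = 0.820370
Parallel (C and D): 1 − (1 − 0.919983)(1 − 0.980003) = 0.998400
Series (A, B, [0.998400], and E): 0.780360 × 0.760332 × 0.998400 × 0.820370 = 0.4860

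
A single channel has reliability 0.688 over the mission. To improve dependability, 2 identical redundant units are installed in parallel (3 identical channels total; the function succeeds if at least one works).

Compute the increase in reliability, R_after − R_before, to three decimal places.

R_before = 0.688
R_after = 1 − (1 − 0.688)^3 = 0.970
ΔR = 0.970 − 0.688 = 0.282

0.282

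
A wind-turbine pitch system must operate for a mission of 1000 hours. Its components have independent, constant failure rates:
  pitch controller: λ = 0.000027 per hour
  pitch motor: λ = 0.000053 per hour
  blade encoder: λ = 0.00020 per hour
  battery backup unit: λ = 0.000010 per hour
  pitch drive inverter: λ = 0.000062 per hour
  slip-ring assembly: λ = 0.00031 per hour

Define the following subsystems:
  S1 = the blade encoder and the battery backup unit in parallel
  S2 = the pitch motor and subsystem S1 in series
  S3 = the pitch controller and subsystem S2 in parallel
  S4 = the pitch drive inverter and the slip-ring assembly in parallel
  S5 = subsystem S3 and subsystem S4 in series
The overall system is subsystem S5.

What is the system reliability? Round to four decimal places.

0.9826

R(pitch controller) = exp(−0.000027 × 1000) = 0.973361
R(pitch motor) = exp(−0.000053 × 1000) = 0.948380
R(blade encoder) = exp(−0.00020 × 1000) = 0.818731
R(battery backup unit) = exp(−0.000010 × 1000) = 0.990050
R(pitch drive inverter) = exp(−0.000062 × 1000) = 0.939883
R(slip-ring assembly) = exp(−0.00031 × 1000) = 0.733447
Parallel (blade encoder and battery backup unit): 1 − (1 − 0.818731)(1 − 0.990050) = 0.998196
Series (pitch motor and [0.998196]): 0.948380 × 0.998196 = 0.946669
Parallel (pitch controller and [0.946669]): 1 − (1 − 0.973361)(1 − 0.946669) = 0.998579
Parallel (pitch drive inverter and slip-ring assembly): 1 − (1 − 0.939883)(1 − 0.733447) = 0.983976
Series ([0.998579] and [0.983976]): 0.998579 × 0.983976 = 0.9826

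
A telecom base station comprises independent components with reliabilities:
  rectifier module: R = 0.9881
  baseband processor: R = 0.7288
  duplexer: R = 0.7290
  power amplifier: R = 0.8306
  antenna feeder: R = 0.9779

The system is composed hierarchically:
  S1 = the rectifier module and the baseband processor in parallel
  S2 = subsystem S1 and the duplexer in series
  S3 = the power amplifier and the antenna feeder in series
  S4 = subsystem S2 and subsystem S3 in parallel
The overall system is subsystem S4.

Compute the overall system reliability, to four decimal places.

Parallel (rectifier module and baseband processor): 1 − (1 − 0.988100)(1 − 0.728800) = 0.996773
Series ([0.996773] and duplexer): 0.996773 × 0.729000 = 0.726648
Series (power amplifier and antenna feeder): 0.830600 × 0.977900 = 0.812244
Parallel ([0.726648] and [0.812244]): 1 − (1 − 0.726648)(1 − 0.812244) = 0.9487

0.9487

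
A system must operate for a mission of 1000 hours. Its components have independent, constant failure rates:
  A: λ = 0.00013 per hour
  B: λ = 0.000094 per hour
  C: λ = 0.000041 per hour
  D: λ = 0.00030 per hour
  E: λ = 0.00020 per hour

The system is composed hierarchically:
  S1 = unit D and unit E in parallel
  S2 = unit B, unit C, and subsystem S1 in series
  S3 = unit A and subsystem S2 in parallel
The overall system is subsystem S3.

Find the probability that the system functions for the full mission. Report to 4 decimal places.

R(A) = exp(−0.00013 × 1000) = 0.878095
R(B) = exp(−0.000094 × 1000) = 0.910283
R(C) = exp(−0.000041 × 1000) = 0.959829
R(D) = exp(−0.00030 × 1000) = 0.740818
R(E) = exp(−0.00020 × 1000) = 0.818731
Parallel (D and E): 1 − (1 − 0.740818)(1 − 0.818731) = 0.953018
Series (B, C, and [0.953018]): 0.910283 × 0.959829 × 0.953018 = 0.832667
Parallel (A and [0.832667]): 1 − (1 − 0.878095)(1 − 0.832667) = 0.9796

0.9796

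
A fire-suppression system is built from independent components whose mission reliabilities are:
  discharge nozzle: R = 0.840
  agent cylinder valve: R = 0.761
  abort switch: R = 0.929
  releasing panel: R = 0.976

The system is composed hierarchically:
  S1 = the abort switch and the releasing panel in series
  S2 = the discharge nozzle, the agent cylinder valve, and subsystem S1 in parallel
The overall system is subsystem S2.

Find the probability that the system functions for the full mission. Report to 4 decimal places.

0.9964

Series (abort switch and releasing panel): 0.929000 × 0.976000 = 0.906704
Parallel (discharge nozzle, agent cylinder valve, and [0.906704]): 1 − (1 − 0.840000)(1 − 0.761000)(1 − 0.906704) = 0.9964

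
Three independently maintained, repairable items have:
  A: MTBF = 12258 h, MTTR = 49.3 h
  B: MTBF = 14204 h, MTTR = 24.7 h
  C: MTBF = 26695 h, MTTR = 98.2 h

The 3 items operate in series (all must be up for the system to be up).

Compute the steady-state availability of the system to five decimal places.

A(A) = MTBF/(MTBF+MTTR) = 12258/(12258+49.3) = 0.995994
A(B) = MTBF/(MTBF+MTTR) = 14204/(14204+24.7) = 0.998264
A(C) = MTBF/(MTBF+MTTR) = 26695/(26695+98.2) = 0.996335
Series availability: 0.995994 × 0.998264 × 0.996335 = 0.99062

0.99062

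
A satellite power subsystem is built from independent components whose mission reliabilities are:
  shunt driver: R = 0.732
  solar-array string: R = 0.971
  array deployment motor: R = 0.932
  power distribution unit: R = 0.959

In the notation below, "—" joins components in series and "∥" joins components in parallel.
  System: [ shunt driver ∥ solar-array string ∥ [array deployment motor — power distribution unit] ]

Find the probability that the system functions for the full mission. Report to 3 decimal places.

Series (array deployment motor and power distribution unit): 0.93200 × 0.95900 = 0.89379
Parallel (shunt driver, solar-array string, and [0.89379]): 1 − (1 − 0.73200)(1 − 0.97100)(1 − 0.89379) = 0.999

0.999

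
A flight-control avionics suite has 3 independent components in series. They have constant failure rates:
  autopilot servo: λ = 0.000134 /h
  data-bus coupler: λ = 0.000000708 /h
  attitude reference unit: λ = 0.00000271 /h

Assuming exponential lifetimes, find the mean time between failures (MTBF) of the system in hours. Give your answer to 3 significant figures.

7280

Series of exponential components: λ_sys = Σ λ_i
λ_sys = 0.000134 + 0.000000708 + 0.00000271 = 1.3742e-04 /h
MTBF = 1 / λ_sys = 7280 h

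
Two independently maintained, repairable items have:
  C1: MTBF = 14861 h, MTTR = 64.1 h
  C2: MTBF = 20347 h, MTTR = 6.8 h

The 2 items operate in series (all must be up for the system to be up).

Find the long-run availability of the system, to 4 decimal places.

A(C1) = MTBF/(MTBF+MTTR) = 14861/(14861+64.1) = 0.995705
A(C2) = MTBF/(MTBF+MTTR) = 20347/(20347+6.8) = 0.999666
Series availability: 0.995705 × 0.999666 = 0.9954

0.9954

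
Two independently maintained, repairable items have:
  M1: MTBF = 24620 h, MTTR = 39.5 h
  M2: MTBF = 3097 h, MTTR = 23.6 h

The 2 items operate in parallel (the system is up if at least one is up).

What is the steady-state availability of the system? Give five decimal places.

A(M1) = MTBF/(MTBF+MTTR) = 24620/(24620+39.5) = 0.998398
A(M2) = MTBF/(MTBF+MTTR) = 3097/(3097+23.6) = 0.992437
Parallel availability: 1 − (1 − 0.998398)(1 − 0.992437) = 0.99999

0.99999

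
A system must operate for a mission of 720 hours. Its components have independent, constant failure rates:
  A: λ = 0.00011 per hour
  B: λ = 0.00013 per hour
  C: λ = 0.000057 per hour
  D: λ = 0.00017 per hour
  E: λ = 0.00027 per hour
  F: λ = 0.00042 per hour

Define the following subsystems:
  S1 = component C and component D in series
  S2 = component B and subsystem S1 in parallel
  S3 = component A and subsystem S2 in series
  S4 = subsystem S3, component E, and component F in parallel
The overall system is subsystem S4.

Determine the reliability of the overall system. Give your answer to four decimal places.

R(A) = exp(−0.00011 × 720) = 0.923855
R(B) = exp(−0.00013 × 720) = 0.910647
R(C) = exp(−0.000057 × 720) = 0.959791
R(D) = exp(−0.00017 × 720) = 0.884794
R(E) = exp(−0.00027 × 720) = 0.823329
R(F) = exp(−0.00042 × 720) = 0.739042
Series (C and D): 0.959791 × 0.884794 = 0.849217
Parallel (B and [0.849217]): 1 − (1 − 0.910647)(1 − 0.849217) = 0.986527
Series (A and [0.986527]): 0.923855 × 0.986527 = 0.911408
Parallel ([0.911408], E, and F): 1 − (1 − 0.911408)(1 − 0.823329)(1 − 0.739042) = 0.9959

0.9959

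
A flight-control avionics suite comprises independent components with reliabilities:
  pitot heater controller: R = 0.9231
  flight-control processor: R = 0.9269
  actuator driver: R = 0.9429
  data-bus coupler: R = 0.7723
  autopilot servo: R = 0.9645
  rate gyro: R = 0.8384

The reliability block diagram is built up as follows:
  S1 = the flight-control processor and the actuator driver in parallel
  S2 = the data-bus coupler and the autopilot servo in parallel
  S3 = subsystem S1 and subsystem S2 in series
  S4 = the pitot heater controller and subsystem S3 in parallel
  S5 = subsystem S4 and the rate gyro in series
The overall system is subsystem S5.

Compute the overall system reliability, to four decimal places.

0.8376

Parallel (flight-control processor and actuator driver): 1 − (1 − 0.926900)(1 − 0.942900) = 0.995826
Parallel (data-bus coupler and autopilot servo): 1 − (1 − 0.772300)(1 − 0.964500) = 0.991917
Series ([0.995826] and [0.991917]): 0.995826 × 0.991917 = 0.987777
Parallel (pitot heater controller and [0.987777]): 1 − (1 − 0.923100)(1 − 0.987777) = 0.999060
Series ([0.999060] and rate gyro): 0.999060 × 0.838400 = 0.8376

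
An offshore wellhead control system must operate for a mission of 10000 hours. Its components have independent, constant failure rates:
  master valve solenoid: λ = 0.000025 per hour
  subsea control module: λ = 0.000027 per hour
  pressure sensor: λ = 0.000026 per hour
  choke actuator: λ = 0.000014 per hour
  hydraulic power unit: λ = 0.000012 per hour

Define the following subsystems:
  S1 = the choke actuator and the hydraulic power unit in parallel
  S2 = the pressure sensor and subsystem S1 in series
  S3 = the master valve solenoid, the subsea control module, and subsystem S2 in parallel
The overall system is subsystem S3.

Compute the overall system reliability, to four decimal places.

R(master valve solenoid) = exp(−0.000025 × 10000) = 0.778801
R(subsea control module) = exp(−0.000027 × 10000) = 0.763379
R(pressure sensor) = exp(−0.000026 × 10000) = 0.771052
R(choke actuator) = exp(−0.000014 × 10000) = 0.869358
R(hydraulic power unit) = exp(−0.000012 × 10000) = 0.886920
Parallel (choke actuator and hydraulic power unit): 1 − (1 − 0.869358)(1 − 0.886920) = 0.985227
Series (pressure sensor and [0.985227]): 0.771052 × 0.985227 = 0.759661
Parallel (master valve solenoid, subsea control module, and [0.759661]): 1 − (1 − 0.778801)(1 − 0.763379)(1 − 0.759661) = 0.9874

0.9874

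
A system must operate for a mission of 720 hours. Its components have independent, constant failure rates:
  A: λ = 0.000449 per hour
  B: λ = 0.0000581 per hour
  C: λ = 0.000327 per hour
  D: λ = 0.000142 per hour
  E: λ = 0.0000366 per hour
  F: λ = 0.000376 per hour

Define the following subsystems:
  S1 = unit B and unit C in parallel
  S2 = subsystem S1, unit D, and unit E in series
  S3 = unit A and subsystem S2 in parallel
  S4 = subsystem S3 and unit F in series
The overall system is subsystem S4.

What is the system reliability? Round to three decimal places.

R(A) = exp(−0.000449 × 720) = 0.72377
R(B) = exp(−0.0000581 × 720) = 0.95903
R(C) = exp(−0.000327 × 720) = 0.79022
R(D) = exp(−0.000142 × 720) = 0.90281
R(E) = exp(−0.0000366 × 720) = 0.97399
R(F) = exp(−0.000376 × 720) = 0.76283
Parallel (B and C): 1 − (1 − 0.95903)(1 − 0.79022) = 0.99141
Series ([0.99141], D, and E): 0.99141 × 0.90281 × 0.97399 = 0.87177
Parallel (A and [0.87177]): 1 − (1 − 0.72377)(1 − 0.87177) = 0.96458
Series ([0.96458] and F): 0.96458 × 0.76283 = 0.736

0.736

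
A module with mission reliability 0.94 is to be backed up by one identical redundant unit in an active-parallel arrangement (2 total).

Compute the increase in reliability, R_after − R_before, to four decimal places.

R_before = 0.94
R_after = 1 − (1 − 0.94)^2 = 0.9964
ΔR = 0.9964 − 0.94 = 0.0564

0.0564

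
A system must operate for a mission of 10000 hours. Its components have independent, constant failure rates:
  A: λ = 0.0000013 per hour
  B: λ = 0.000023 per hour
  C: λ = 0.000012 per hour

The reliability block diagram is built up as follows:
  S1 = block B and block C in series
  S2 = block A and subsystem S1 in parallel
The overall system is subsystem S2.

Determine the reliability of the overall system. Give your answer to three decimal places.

0.996

R(A) = exp(−0.0000013 × 10000) = 0.98708
R(B) = exp(−0.000023 × 10000) = 0.79453
R(C) = exp(−0.000012 × 10000) = 0.88692
Series (B and C): 0.79453 × 0.88692 = 0.70468
Parallel (A and [0.70468]): 1 − (1 − 0.98708)(1 − 0.70468) = 0.996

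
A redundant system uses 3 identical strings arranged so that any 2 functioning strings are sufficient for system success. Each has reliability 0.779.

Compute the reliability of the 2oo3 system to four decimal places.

0.8751

R = Σ_{i=2}^{3} C(3,i) p^i (1−p)^{3−i} with p = 0.779
C(3,2)·0.779^2·0.221^1 = 0.402336
C(3,3)·0.779^3·0.221^0 = 0.472729
Sum = 0.8751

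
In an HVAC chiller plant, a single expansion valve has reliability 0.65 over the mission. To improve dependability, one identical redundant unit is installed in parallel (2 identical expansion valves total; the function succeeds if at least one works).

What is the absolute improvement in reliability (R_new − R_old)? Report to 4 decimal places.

R_before = 0.65
R_after = 1 − (1 − 0.65)^2 = 0.8775
ΔR = 0.8775 − 0.65 = 0.2275

0.2275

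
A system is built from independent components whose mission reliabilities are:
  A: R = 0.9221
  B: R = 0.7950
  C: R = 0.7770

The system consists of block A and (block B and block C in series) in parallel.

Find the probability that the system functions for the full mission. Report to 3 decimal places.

Series (B and C): 0.79500 × 0.77700 = 0.61772
Parallel (A and [0.61772]): 1 − (1 − 0.92210)(1 − 0.61772) = 0.970

0.970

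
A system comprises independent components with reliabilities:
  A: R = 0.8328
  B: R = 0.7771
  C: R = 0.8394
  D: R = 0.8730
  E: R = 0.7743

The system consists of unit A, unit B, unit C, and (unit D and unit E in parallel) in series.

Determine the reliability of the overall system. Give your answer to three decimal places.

Parallel (D and E): 1 − (1 − 0.87300)(1 − 0.77430) = 0.97134
Series (A, B, C, and [0.97134]): 0.83280 × 0.77710 × 0.83940 × 0.97134 = 0.528

0.528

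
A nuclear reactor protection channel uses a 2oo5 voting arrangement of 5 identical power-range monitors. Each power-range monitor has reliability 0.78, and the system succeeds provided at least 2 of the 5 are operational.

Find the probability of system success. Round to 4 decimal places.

R = Σ_{i=2}^{5} C(5,i) p^i (1−p)^{5−i} with p = 0.78
C(5,2)·0.78^2·0.22^3 = 0.064782
C(5,3)·0.78^3·0.22^2 = 0.229683
C(5,4)·0.78^4·0.22^1 = 0.407166
C(5,5)·0.78^5·0.22^0 = 0.288717
Sum = 0.9903

0.9903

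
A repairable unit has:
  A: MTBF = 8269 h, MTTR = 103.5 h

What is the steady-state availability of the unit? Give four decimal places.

0.9876

A(A) = MTBF/(MTBF+MTTR) = 8269/(8269+103.5) = 0.9876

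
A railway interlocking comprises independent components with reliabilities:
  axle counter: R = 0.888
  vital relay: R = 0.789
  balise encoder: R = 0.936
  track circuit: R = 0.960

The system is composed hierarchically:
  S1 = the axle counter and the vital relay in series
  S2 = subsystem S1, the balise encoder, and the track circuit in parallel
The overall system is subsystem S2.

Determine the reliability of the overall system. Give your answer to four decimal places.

0.9992

Series (axle counter and vital relay): 0.888000 × 0.789000 = 0.700632
Parallel ([0.700632], balise encoder, and track circuit): 1 − (1 − 0.700632)(1 − 0.936000)(1 − 0.960000) = 0.9992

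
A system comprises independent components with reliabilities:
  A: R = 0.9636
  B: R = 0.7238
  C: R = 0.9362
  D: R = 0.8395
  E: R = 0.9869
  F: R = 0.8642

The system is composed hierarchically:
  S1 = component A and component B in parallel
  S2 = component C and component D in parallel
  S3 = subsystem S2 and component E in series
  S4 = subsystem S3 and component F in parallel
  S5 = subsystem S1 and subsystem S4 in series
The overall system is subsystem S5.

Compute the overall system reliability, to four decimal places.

0.9868

Parallel (A and B): 1 − (1 − 0.963600)(1 − 0.723800) = 0.989946
Parallel (C and D): 1 − (1 − 0.936200)(1 − 0.839500) = 0.989760
Series ([0.989760] and E): 0.989760 × 0.986900 = 0.976794
Parallel ([0.976794] and F): 1 − (1 − 0.976794)(1 − 0.864200) = 0.996849
Series ([0.989946] and [0.996849]): 0.989946 × 0.996849 = 0.9868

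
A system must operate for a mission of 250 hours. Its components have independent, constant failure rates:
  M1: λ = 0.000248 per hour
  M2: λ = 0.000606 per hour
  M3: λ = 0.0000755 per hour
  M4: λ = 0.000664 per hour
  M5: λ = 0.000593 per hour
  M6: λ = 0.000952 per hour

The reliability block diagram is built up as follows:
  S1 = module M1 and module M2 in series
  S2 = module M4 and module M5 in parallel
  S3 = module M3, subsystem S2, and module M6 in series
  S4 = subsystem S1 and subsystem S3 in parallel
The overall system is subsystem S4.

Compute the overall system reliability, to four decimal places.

0.9533

R(M1) = exp(−0.000248 × 250) = 0.939883
R(M2) = exp(−0.000606 × 250) = 0.859418
R(M3) = exp(−0.0000755 × 250) = 0.981302
R(M4) = exp(−0.000664 × 250) = 0.847046
R(M5) = exp(−0.000593 × 250) = 0.862216
R(M6) = exp(−0.000952 × 250) = 0.788203
Series (M1 and M2): 0.939883 × 0.859418 = 0.807752
Parallel (M4 and M5): 1 − (1 − 0.847046)(1 − 0.862216) = 0.978925
Series (M3, [0.978925], and M6): 0.981302 × 0.978925 × 0.788203 = 0.757164
Parallel ([0.807752] and [0.757164]): 1 − (1 − 0.807752)(1 − 0.757164) = 0.9533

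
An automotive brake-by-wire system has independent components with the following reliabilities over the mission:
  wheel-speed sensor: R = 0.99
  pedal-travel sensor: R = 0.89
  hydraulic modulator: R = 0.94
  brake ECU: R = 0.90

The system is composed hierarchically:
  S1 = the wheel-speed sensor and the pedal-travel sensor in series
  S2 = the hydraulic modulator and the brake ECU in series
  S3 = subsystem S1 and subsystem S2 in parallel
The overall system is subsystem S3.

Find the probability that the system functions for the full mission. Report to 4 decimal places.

Series (wheel-speed sensor and pedal-travel sensor): 0.990000 × 0.890000 = 0.881100
Series (hydraulic modulator and brake ECU): 0.940000 × 0.900000 = 0.846000
Parallel ([0.881100] and [0.846000]): 1 − (1 − 0.881100)(1 − 0.846000) = 0.9817

0.9817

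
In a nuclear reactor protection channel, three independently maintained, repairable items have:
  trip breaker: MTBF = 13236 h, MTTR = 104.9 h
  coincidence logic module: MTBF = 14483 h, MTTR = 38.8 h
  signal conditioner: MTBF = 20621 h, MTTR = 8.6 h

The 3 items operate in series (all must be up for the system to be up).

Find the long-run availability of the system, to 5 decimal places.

0.98907

A(trip breaker) = MTBF/(MTBF+MTTR) = 13236/(13236+104.9) = 0.992137
A(coincidence logic module) = MTBF/(MTBF+MTTR) = 14483/(14483+38.8) = 0.997328
A(signal conditioner) = MTBF/(MTBF+MTTR) = 20621/(20621+8.6) = 0.999583
Series availability: 0.992137 × 0.997328 × 0.999583 = 0.98907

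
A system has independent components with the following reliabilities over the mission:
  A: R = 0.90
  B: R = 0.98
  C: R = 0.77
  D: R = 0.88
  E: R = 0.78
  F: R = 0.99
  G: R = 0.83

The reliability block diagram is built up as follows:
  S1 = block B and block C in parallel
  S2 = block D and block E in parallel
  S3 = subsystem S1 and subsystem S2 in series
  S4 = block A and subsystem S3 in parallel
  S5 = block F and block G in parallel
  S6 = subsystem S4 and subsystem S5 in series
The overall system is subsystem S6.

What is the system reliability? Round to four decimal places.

Parallel (B and C): 1 − (1 − 0.980000)(1 − 0.770000) = 0.995400
Parallel (D and E): 1 − (1 − 0.880000)(1 − 0.780000) = 0.973600
Series ([0.995400] and [0.973600]): 0.995400 × 0.973600 = 0.969121
Parallel (A and [0.969121]): 1 − (1 − 0.900000)(1 − 0.969121) = 0.996912
Parallel (F and G): 1 − (1 − 0.990000)(1 − 0.830000) = 0.998300
Series ([0.996912] and [0.998300]): 0.996912 × 0.998300 = 0.9952

0.9952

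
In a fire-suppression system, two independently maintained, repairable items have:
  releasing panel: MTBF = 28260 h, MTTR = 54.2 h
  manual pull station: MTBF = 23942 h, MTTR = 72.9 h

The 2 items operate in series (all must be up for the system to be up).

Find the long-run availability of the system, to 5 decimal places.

A(releasing panel) = MTBF/(MTBF+MTTR) = 28260/(28260+54.2) = 0.998086
A(manual pull station) = MTBF/(MTBF+MTTR) = 23942/(23942+72.9) = 0.996964
Series availability: 0.998086 × 0.996964 = 0.99506

0.99506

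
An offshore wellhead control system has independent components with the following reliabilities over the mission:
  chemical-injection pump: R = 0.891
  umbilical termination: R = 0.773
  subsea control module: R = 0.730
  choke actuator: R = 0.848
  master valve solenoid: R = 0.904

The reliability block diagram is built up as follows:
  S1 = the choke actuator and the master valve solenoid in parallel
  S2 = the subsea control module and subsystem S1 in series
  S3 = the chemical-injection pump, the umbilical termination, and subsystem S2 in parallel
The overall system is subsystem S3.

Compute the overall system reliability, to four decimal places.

Parallel (choke actuator and master valve solenoid): 1 − (1 − 0.848000)(1 − 0.904000) = 0.985408
Series (subsea control module and [0.985408]): 0.730000 × 0.985408 = 0.719348
Parallel (chemical-injection pump, umbilical termination, and [0.719348]): 1 − (1 − 0.891000)(1 − 0.773000)(1 − 0.719348) = 0.9931

0.9931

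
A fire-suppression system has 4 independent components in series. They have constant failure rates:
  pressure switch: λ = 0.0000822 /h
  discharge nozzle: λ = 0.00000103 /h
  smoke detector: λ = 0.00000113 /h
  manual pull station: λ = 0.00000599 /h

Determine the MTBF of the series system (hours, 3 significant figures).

Series of exponential components: λ_sys = Σ λ_i
λ_sys = 0.0000822 + 0.00000103 + 0.00000113 + 0.00000599 = 9.0350e-05 /h
MTBF = 1 / λ_sys = 11100 h

11100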